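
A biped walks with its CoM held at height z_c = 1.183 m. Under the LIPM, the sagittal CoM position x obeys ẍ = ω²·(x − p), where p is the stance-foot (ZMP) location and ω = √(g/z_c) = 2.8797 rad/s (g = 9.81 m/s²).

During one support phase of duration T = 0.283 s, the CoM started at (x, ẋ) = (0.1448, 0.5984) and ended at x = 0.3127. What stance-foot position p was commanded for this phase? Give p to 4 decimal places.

p = 0.2042

ωT = 2.8797·0.283 = 0.814955; cosh(ωT) = 1.350867, sinh(ωT) = 0.908208
x(T) = p + (x₀−p)·cosh(ωT) + (ẋ₀/ω)·sinh(ωT) ⇒ p·(1 − cosh) = x(T) − x₀·cosh − (ẋ₀/ω)·sinh
numerator   = 0.3127 − (0.1448)·1.350867 − (0.5984/2.8797)·0.908208 = -0.071630
denominator = 1 − 1.350867 = -0.350867
p = -0.071630 / -0.350867 = 0.2042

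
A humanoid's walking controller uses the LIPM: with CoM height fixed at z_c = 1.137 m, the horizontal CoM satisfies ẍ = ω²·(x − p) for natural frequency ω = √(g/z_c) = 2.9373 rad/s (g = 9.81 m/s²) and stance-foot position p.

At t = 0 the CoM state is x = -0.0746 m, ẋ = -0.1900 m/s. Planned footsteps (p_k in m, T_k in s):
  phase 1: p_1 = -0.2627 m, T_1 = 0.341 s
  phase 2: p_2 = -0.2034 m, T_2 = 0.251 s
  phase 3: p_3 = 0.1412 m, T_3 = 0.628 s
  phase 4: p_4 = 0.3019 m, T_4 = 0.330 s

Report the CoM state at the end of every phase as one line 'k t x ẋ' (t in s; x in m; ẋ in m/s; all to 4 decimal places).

phase 1: p=-0.2627, T=0.341, ωT=1.001619, cosh=1.544986, sinh=1.177701; start (x,ẋ)=(-0.074600, -0.190000) → end (x,ẋ)=(-0.048268, 0.357140)
phase 2: p=-0.2034, T=0.251, ωT=0.737262, cosh=1.284314, sinh=0.805892; start (x,ẋ)=(-0.048268, 0.357140) → end (x,ẋ)=(0.093825, 0.825900)
phase 3: p=0.1412, T=0.628, ωT=1.844624, cosh=3.241904, sinh=3.083819; start (x,ẋ)=(0.093825, 0.825900) → end (x,ẋ)=(0.854711, 2.248356)
phase 4: p=0.3019, T=0.330, ωT=0.969309, cosh=1.507734, sinh=1.128389; start (x,ẋ)=(0.854711, 2.248356) → end (x,ẋ)=(1.999117, 5.222167)

1 0.3410 -0.0483 0.3571
2 0.5920 0.0938 0.8259
3 1.2200 0.8547 2.2484
4 1.5500 1.9991 5.2222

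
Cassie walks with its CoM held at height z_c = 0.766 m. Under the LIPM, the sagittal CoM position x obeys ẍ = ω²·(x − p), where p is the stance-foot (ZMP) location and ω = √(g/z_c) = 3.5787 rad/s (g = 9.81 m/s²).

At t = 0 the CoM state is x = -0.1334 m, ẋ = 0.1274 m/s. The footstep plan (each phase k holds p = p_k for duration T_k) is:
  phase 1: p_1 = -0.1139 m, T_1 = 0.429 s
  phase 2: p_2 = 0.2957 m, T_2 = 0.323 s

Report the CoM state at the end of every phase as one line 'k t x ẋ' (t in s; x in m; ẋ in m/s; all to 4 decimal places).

phase 1: p=-0.1139, T=0.429, ωT=1.535262, cosh=2.428971, sinh=2.213572; start (x,ẋ)=(-0.133400, 0.127400) → end (x,ẋ)=(-0.082463, 0.154978)
phase 2: p=0.2957, T=0.323, ωT=1.155920, cosh=1.745856, sinh=1.431089; start (x,ẋ)=(-0.082463, 0.154978) → end (x,ẋ)=(-0.302544, -1.666169)

1 0.4290 -0.0825 0.1550
2 0.7520 -0.3025 -1.6662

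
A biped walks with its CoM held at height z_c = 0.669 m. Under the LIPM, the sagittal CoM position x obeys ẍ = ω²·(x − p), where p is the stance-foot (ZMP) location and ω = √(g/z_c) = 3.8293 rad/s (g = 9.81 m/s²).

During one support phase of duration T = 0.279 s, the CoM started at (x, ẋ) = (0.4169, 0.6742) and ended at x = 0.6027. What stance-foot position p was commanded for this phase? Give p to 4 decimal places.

ωT = 3.8293·0.279 = 1.068375; cosh(ωT) = 1.627106, sinh(ωT) = 1.283539
x(T) = p + (x₀−p)·cosh(ωT) + (ẋ₀/ω)·sinh(ωT) ⇒ p·(1 − cosh) = x(T) − x₀·cosh − (ẋ₀/ω)·sinh
numerator   = 0.6027 − (0.4169)·1.627106 − (0.6742/3.8293)·1.283539 = -0.301625
denominator = 1 − 1.627106 = -0.627106
p = -0.301625 / -0.627106 = 0.4810

p = 0.4810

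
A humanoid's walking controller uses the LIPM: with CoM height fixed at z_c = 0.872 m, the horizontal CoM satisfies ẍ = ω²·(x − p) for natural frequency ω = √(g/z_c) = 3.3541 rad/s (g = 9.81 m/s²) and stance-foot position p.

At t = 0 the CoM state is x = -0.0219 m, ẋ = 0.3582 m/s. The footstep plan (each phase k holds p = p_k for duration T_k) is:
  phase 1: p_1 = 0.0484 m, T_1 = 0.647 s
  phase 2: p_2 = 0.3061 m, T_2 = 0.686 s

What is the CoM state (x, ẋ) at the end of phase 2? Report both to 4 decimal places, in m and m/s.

x = 0.6015, ẋ = 1.0841

phase 1: p=0.0484, T=0.647, ωT=2.170103, cosh=4.436675, sinh=4.322509; start (x,ẋ)=(-0.021900, 0.358200) → end (x,ẋ)=(0.198123, 0.569999)
phase 2: p=0.3061, T=0.686, ωT=2.300913, cosh=5.041728, sinh=4.941561; start (x,ẋ)=(0.198123, 0.569999) → end (x,ẋ)=(0.601481, 1.084109)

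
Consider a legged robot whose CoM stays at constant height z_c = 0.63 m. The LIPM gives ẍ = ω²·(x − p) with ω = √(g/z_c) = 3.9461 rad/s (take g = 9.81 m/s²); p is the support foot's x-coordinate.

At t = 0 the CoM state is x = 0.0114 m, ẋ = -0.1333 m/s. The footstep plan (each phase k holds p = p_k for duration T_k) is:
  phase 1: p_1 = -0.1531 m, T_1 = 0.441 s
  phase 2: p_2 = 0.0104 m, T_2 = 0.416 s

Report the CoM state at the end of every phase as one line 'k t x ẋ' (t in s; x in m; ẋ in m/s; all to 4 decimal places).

1 0.4410 0.2368 1.4011
2 0.8570 1.4990 5.9725

phase 1: p=-0.1531, T=0.441, ωT=1.740230, cosh=2.937067, sinh=2.761587; start (x,ẋ)=(0.011400, -0.133300) → end (x,ẋ)=(0.236761, 1.401128)
phase 2: p=0.0104, T=0.416, ωT=1.641578, cosh=2.678491, sinh=2.484817; start (x,ẋ)=(0.236761, 1.401128) → end (x,ẋ)=(1.498980, 5.972451)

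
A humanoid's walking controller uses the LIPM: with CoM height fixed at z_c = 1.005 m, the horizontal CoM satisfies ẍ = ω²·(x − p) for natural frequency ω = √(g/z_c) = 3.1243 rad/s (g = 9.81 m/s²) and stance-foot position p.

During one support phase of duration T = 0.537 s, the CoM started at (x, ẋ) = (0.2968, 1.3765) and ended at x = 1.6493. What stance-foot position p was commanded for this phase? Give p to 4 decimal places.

p = 0.1757

ωT = 3.1243·0.537 = 1.677749; cosh(ωT) = 2.770143, sinh(ωT) = 2.583349
x(T) = p + (x₀−p)·cosh(ωT) + (ẋ₀/ω)·sinh(ωT) ⇒ p·(1 − cosh) = x(T) − x₀·cosh − (ẋ₀/ω)·sinh
numerator   = 1.6493 − (0.2968)·2.770143 − (1.3765/3.1243)·2.583349 = -0.311047
denominator = 1 − 2.770143 = -1.770143
p = -0.311047 / -1.770143 = 0.1757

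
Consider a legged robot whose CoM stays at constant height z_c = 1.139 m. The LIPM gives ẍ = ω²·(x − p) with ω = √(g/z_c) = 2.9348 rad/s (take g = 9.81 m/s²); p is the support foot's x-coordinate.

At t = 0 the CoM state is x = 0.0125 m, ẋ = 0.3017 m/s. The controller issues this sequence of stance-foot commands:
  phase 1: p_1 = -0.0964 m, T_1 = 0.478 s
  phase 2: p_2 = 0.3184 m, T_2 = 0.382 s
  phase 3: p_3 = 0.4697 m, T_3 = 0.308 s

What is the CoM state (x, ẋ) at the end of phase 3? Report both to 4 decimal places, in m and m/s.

phase 1: p=-0.0964, T=0.478, ωT=1.402834, cosh=2.156305, sinh=1.910406; start (x,ẋ)=(0.012500, 0.301700) → end (x,ẋ)=(0.334813, 1.261122)
phase 2: p=0.3184, T=0.382, ωT=1.121094, cosh=1.697065, sinh=1.371142; start (x,ẋ)=(0.334813, 1.261122) → end (x,ẋ)=(0.935452, 2.206253)
phase 3: p=0.4697, T=0.308, ωT=0.903918, cosh=1.437120, sinh=1.032140; start (x,ẋ)=(0.935452, 2.206253) → end (x,ẋ)=(1.914958, 4.581470)

x = 1.9150, ẋ = 4.5815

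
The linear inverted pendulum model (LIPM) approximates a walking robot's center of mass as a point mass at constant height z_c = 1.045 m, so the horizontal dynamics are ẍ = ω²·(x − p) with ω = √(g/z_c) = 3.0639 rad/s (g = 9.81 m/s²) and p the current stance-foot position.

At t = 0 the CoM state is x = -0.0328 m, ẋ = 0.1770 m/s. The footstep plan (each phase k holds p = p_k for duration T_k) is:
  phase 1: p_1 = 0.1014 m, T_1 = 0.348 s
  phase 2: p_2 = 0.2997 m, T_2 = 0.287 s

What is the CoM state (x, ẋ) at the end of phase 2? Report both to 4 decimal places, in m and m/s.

phase 1: p=0.1014, T=0.348, ωT=1.066237, cosh=1.624366, sinh=1.280064; start (x,ẋ)=(-0.032800, 0.177000) → end (x,ẋ)=(-0.042641, -0.238818)
phase 2: p=0.2997, T=0.287, ωT=0.879339, cosh=1.412182, sinh=0.997125; start (x,ẋ)=(-0.042641, -0.238818) → end (x,ẋ)=(-0.261470, -1.383139)

x = -0.2615, ẋ = -1.3831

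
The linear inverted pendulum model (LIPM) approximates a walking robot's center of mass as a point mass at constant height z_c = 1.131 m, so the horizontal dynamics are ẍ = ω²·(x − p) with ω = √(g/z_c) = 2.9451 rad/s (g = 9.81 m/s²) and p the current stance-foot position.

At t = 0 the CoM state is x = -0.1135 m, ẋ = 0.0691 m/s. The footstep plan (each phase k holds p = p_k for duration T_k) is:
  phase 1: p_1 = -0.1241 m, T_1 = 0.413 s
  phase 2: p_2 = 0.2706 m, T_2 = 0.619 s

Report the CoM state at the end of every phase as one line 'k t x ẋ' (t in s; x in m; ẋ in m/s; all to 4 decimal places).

phase 1: p=-0.1241, T=0.413, ωT=1.216326, cosh=1.835542, sinh=1.539225; start (x,ẋ)=(-0.113500, 0.069100) → end (x,ẋ)=(-0.068529, 0.174888)
phase 2: p=0.2706, T=0.619, ωT=1.823017, cosh=3.176022, sinh=3.014484; start (x,ẋ)=(-0.068529, 0.174888) → end (x,ẋ)=(-0.627473, -2.455325)

1 0.4130 -0.0685 0.1749
2 1.0320 -0.6275 -2.4553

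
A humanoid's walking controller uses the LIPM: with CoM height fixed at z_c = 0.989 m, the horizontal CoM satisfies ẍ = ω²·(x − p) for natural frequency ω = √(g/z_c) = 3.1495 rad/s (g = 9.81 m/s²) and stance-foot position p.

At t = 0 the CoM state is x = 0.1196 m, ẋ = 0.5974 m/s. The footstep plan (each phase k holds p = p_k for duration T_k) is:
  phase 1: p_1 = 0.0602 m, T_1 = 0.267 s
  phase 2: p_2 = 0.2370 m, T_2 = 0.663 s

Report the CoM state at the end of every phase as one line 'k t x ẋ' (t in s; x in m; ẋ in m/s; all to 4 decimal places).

1 0.2670 0.3208 0.9979
2 0.9300 1.8393 5.1374

phase 1: p=0.0602, T=0.267, ωT=0.840917, cosh=1.374903, sinh=0.943588; start (x,ẋ)=(0.119600, 0.597400) → end (x,ẋ)=(0.320850, 0.997894)
phase 2: p=0.2370, T=0.663, ωT=2.088119, cosh=4.096819, sinh=3.972899; start (x,ẋ)=(0.320850, 0.997894) → end (x,ẋ)=(1.839299, 5.137373)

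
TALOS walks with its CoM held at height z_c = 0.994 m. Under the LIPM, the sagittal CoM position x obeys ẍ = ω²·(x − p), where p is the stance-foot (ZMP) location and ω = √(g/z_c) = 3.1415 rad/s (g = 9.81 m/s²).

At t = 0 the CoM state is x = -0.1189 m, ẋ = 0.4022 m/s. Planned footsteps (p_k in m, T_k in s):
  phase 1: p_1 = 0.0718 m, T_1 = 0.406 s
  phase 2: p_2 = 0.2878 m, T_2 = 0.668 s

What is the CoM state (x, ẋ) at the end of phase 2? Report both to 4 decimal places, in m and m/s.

x = -1.5264, ẋ = -5.5817

phase 1: p=0.0718, T=0.406, ωT=1.275449, cosh=1.929807, sinh=1.650502; start (x,ẋ)=(-0.118900, 0.402200) → end (x,ẋ)=(-0.084904, -0.212621)
phase 2: p=0.2878, T=0.668, ωT=2.098522, cosh=4.138373, sinh=4.015736; start (x,ẋ)=(-0.084904, -0.212621) → end (x,ẋ)=(-1.526378, -5.581724)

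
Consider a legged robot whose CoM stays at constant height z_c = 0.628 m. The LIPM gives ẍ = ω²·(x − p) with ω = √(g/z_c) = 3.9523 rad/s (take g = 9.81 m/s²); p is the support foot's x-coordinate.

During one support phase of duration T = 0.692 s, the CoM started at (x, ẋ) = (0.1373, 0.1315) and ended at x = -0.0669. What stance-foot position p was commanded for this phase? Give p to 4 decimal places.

ωT = 3.9523·0.692 = 2.734992; cosh(ωT) = 7.737254, sinh(ωT) = 7.672360
x(T) = p + (x₀−p)·cosh(ωT) + (ẋ₀/ω)·sinh(ωT) ⇒ p·(1 − cosh) = x(T) − x₀·cosh − (ẋ₀/ω)·sinh
numerator   = -0.0669 − (0.1373)·7.737254 − (0.1315/3.9523)·7.672360 = -1.384498
denominator = 1 − 7.737254 = -6.737254
p = -1.384498 / -6.737254 = 0.2055

p = 0.2055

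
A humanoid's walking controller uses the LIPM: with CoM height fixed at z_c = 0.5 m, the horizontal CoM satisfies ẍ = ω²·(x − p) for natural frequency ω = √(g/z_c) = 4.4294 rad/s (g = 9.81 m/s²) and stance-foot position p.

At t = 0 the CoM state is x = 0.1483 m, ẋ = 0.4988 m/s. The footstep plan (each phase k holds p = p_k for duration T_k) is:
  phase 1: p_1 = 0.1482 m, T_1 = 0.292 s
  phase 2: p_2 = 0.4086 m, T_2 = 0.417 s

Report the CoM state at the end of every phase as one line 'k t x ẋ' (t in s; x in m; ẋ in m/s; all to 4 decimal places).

1 0.2920 0.3382 0.9783
2 0.7090 0.8626 2.2145

phase 1: p=0.1482, T=0.292, ωT=1.293385, cosh=1.959722, sinh=1.685382; start (x,ẋ)=(0.148300, 0.498800) → end (x,ẋ)=(0.338189, 0.978256)
phase 2: p=0.4086, T=0.417, ωT=1.847060, cosh=3.249424, sinh=3.091724; start (x,ẋ)=(0.338189, 0.978256) → end (x,ẋ)=(0.862627, 2.214523)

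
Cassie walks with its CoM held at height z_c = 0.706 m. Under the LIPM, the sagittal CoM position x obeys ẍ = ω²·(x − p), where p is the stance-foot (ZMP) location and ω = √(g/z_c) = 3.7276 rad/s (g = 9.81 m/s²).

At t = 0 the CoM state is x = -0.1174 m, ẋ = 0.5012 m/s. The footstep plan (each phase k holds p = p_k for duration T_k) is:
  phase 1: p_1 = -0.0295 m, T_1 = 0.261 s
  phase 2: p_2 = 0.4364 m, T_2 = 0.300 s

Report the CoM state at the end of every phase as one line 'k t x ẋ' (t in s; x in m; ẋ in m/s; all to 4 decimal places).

1 0.2610 -0.0099 0.3862
2 0.5610 -0.1778 -1.6194

phase 1: p=-0.0295, T=0.261, ωT=0.972904, cosh=1.511800, sinh=1.133816; start (x,ẋ)=(-0.117400, 0.501200) → end (x,ẋ)=(-0.009938, 0.386212)
phase 2: p=0.4364, T=0.300, ωT=1.118280, cosh=1.693214, sinh=1.366373; start (x,ẋ)=(-0.009938, 0.386212) → end (x,ẋ)=(-0.177778, -1.619391)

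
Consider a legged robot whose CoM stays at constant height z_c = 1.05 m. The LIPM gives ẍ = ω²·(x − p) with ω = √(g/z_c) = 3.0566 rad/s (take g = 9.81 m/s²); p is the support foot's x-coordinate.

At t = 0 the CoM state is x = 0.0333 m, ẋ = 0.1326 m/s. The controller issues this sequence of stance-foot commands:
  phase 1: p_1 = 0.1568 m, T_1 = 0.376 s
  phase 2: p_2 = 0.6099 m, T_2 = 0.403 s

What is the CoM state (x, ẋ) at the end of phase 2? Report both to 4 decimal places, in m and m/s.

phase 1: p=0.1568, T=0.376, ωT=1.149282, cosh=1.736395, sinh=1.419530; start (x,ẋ)=(0.033300, 0.132600) → end (x,ẋ)=(0.003937, -0.305613)
phase 2: p=0.6099, T=0.403, ωT=1.231810, cosh=1.859595, sinh=1.567831; start (x,ẋ)=(0.003937, -0.305613) → end (x,ẋ)=(-0.673706, -3.472234)

x = -0.6737, ẋ = -3.4722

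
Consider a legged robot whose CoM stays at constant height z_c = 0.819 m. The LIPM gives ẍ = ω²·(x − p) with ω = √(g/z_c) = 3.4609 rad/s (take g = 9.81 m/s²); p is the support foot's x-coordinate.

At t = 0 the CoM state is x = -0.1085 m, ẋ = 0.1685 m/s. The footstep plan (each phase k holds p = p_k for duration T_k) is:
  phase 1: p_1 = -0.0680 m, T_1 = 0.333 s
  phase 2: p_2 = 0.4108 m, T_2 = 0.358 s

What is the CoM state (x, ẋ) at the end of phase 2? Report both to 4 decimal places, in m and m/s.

x = -0.4443, ẋ = -2.4513

phase 1: p=-0.0680, T=0.333, ωT=1.152480, cosh=1.740943, sinh=1.425091; start (x,ẋ)=(-0.108500, 0.168500) → end (x,ẋ)=(-0.069125, 0.093599)
phase 2: p=0.4108, T=0.358, ωT=1.239002, cosh=1.870920, sinh=1.581247; start (x,ẋ)=(-0.069125, 0.093599) → end (x,ẋ)=(-0.444337, -2.451292)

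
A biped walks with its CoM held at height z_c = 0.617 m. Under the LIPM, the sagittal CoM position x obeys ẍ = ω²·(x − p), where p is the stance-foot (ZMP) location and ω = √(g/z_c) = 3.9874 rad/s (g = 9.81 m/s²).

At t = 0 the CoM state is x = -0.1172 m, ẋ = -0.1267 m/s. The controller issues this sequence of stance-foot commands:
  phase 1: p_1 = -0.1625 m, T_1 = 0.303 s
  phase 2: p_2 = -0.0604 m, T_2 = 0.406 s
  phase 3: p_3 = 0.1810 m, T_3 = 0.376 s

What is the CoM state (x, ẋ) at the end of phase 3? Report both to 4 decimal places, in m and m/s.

phase 1: p=-0.1625, T=0.303, ωT=1.208182, cosh=1.823067, sinh=1.524327; start (x,ẋ)=(-0.117200, -0.126700) → end (x,ẋ)=(-0.128351, 0.044355)
phase 2: p=-0.0604, T=0.406, ωT=1.618884, cosh=2.622788, sinh=2.424668; start (x,ẋ)=(-0.128351, 0.044355) → end (x,ẋ)=(-0.211649, -0.540621)
phase 3: p=0.1810, T=0.376, ωT=1.499262, cosh=2.350840, sinh=2.127545; start (x,ẋ)=(-0.211649, -0.540621) → end (x,ẋ)=(-1.030511, -4.601896)

x = -1.0305, ẋ = -4.6019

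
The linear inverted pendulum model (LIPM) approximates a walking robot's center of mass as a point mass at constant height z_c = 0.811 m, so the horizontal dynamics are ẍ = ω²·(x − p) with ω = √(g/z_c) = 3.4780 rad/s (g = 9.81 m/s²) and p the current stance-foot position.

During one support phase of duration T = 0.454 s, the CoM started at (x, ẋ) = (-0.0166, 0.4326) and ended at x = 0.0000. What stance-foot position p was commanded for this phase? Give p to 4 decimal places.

ωT = 3.4780·0.454 = 1.579012; cosh(ωT) = 2.528170, sinh(ωT) = 2.321991
x(T) = p + (x₀−p)·cosh(ωT) + (ẋ₀/ω)·sinh(ωT) ⇒ p·(1 − cosh) = x(T) − x₀·cosh − (ẋ₀/ω)·sinh
numerator   = 0.0000 − (-0.0166)·2.528170 − (0.4326/3.4780)·2.321991 = -0.246846
denominator = 1 − 2.528170 = -1.528170
p = -0.246846 / -1.528170 = 0.1615

p = 0.1615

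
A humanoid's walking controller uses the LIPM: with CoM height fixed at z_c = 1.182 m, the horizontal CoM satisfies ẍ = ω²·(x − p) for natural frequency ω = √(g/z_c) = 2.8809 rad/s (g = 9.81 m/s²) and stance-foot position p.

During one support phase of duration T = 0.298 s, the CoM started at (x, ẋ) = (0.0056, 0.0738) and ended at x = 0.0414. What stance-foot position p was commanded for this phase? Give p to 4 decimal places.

ωT = 2.8809·0.298 = 0.858508; cosh(ωT) = 1.391716, sinh(ωT) = 0.967922
x(T) = p + (x₀−p)·cosh(ωT) + (ẋ₀/ω)·sinh(ωT) ⇒ p·(1 − cosh) = x(T) − x₀·cosh − (ẋ₀/ω)·sinh
numerator   = 0.0414 − (0.0056)·1.391716 − (0.0738/2.8809)·0.967922 = 0.008811
denominator = 1 − 1.391716 = -0.391716
p = 0.008811 / -0.391716 = -0.0225

p = -0.0225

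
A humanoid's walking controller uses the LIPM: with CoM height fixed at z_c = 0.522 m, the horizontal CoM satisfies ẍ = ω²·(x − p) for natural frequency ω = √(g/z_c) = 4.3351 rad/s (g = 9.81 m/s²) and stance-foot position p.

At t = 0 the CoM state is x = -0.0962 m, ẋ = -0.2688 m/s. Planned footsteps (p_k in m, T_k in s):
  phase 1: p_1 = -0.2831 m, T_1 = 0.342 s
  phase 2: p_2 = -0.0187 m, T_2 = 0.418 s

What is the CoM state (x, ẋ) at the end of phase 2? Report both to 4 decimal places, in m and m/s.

phase 1: p=-0.2831, T=0.342, ωT=1.482604, cosh=2.315723, sinh=2.088678; start (x,ẋ)=(-0.096200, -0.268800) → end (x,ẋ)=(0.020199, 1.069843)
phase 2: p=-0.0187, T=0.418, ωT=1.812072, cosh=3.143218, sinh=2.979902; start (x,ẋ)=(0.020199, 1.069843) → end (x,ẋ)=(0.838968, 3.865257)

x = 0.8390, ẋ = 3.8653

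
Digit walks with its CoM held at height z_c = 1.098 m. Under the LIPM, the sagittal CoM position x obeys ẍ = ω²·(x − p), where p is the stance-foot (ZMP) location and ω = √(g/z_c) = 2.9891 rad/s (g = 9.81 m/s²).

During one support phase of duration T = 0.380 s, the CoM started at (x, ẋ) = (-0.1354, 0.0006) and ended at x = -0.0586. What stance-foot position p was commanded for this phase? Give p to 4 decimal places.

p = -0.2420

ωT = 2.9891·0.380 = 1.135858; cosh(ωT) = 1.717495, sinh(ωT) = 1.396349
x(T) = p + (x₀−p)·cosh(ωT) + (ẋ₀/ω)·sinh(ωT) ⇒ p·(1 − cosh) = x(T) − x₀·cosh − (ẋ₀/ω)·sinh
numerator   = -0.0586 − (-0.1354)·1.717495 − (0.0006/2.9891)·1.396349 = 0.173669
denominator = 1 − 1.717495 = -0.717495
p = 0.173669 / -0.717495 = -0.2420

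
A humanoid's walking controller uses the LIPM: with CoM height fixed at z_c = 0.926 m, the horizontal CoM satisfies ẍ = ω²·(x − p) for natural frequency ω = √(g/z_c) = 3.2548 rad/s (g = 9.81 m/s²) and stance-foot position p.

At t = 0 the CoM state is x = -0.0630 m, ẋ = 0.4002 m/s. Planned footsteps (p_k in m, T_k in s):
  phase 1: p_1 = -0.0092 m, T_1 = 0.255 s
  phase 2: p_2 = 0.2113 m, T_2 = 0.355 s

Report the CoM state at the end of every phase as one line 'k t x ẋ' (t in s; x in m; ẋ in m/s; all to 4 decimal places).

1 0.2550 0.0316 0.3835
2 0.6100 0.0662 -0.1674

phase 1: p=-0.0092, T=0.255, ωT=0.829974, cosh=1.364660, sinh=0.928599; start (x,ẋ)=(-0.063000, 0.400200) → end (x,ẋ)=(0.031559, 0.383532)
phase 2: p=0.2113, T=0.355, ωT=1.155454, cosh=1.745190, sinh=1.430275; start (x,ẋ)=(0.031559, 0.383532) → end (x,ẋ)=(0.066155, -0.167406)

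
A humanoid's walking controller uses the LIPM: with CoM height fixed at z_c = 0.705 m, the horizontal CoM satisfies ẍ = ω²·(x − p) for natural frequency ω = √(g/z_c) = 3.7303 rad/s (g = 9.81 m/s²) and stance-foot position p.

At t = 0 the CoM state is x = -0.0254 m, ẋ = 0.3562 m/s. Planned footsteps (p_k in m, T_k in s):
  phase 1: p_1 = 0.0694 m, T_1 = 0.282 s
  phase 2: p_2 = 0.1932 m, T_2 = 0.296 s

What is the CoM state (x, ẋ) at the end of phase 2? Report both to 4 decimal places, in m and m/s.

x = -0.0221, ẋ = -0.5679

phase 1: p=0.0694, T=0.282, ωT=1.051945, cosh=1.606236, sinh=1.256978; start (x,ẋ)=(-0.025400, 0.356200) → end (x,ẋ)=(0.037156, 0.127633)
phase 2: p=0.1932, T=0.296, ωT=1.104169, cosh=1.674101, sinh=1.342615; start (x,ẋ)=(0.037156, 0.127633) → end (x,ẋ)=(-0.022096, -0.567856)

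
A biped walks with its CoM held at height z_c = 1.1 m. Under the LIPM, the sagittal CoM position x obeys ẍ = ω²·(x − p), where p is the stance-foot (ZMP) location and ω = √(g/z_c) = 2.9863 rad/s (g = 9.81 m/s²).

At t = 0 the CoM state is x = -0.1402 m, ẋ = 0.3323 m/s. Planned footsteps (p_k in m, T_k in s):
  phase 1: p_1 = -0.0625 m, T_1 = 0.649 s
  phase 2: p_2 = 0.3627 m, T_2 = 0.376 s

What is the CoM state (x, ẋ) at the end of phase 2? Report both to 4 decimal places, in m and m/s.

phase 1: p=-0.0625, T=0.649, ωT=1.938109, cosh=3.544789, sinh=3.400813; start (x,ẋ)=(-0.140200, 0.332300) → end (x,ẋ)=(0.040495, 0.388824)
phase 2: p=0.3627, T=0.376, ωT=1.122849, cosh=1.699475, sinh=1.374123; start (x,ẋ)=(0.040495, 0.388824) → end (x,ẋ)=(-0.005965, -0.661387)

x = -0.0060, ẋ = -0.6614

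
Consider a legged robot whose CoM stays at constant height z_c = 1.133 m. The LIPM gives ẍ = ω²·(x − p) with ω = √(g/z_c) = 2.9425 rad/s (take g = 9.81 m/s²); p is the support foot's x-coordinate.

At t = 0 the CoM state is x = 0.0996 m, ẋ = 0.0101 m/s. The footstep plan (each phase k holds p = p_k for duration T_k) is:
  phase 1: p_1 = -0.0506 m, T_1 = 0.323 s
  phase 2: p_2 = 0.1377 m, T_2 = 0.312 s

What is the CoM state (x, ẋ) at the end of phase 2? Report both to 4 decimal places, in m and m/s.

x = 0.3733, ẋ = 0.8478

phase 1: p=-0.0506, T=0.323, ωT=0.950427, cosh=1.486696, sinh=1.100120; start (x,ẋ)=(0.099600, 0.010100) → end (x,ẋ)=(0.176478, 0.501228)
phase 2: p=0.1377, T=0.312, ωT=0.918060, cosh=1.451860, sinh=1.052567; start (x,ẋ)=(0.176478, 0.501228) → end (x,ẋ)=(0.373295, 0.847815)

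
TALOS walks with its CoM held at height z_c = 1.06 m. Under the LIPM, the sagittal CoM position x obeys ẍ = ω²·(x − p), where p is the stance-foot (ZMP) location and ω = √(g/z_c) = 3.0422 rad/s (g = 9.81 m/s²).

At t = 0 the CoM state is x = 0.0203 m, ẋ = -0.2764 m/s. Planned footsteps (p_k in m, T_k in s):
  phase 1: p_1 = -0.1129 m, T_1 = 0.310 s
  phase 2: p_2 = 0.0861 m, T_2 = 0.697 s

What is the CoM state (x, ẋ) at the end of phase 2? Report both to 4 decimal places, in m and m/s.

x = -0.2968, ẋ = -1.1239

phase 1: p=-0.1129, T=0.310, ωT=0.943082, cosh=1.478655, sinh=1.089229; start (x,ẋ)=(0.020300, -0.276400) → end (x,ẋ)=(-0.014905, 0.032678)
phase 2: p=0.0861, T=0.697, ωT=2.120413, cosh=4.227282, sinh=4.107300; start (x,ẋ)=(-0.014905, 0.032678) → end (x,ẋ)=(-0.296759, -1.123945)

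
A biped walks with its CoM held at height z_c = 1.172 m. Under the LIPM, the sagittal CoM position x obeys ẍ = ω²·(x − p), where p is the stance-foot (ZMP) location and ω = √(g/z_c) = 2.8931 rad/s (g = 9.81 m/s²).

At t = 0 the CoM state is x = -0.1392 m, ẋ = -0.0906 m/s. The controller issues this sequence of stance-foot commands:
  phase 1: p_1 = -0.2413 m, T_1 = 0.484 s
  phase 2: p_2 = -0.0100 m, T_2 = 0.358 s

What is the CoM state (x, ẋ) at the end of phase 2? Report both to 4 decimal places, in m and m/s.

x = 0.0334, ẋ = 0.3293

phase 1: p=-0.2413, T=0.484, ωT=1.400260, cosh=2.151394, sinh=1.904862; start (x,ẋ)=(-0.139200, -0.090600) → end (x,ẋ)=(-0.081295, 0.367752)
phase 2: p=-0.0100, T=0.358, ωT=1.035730, cosh=1.586064, sinh=1.231097; start (x,ẋ)=(-0.081295, 0.367752) → end (x,ẋ)=(0.033411, 0.329348)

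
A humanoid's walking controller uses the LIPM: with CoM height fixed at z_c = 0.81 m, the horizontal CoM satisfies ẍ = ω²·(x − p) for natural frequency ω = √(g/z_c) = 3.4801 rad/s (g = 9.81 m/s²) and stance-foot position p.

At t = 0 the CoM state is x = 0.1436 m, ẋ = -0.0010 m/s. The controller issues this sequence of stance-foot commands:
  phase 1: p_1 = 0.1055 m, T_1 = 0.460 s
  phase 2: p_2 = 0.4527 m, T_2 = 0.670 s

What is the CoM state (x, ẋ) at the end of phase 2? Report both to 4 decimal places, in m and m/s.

x = -0.3861, ẋ = -2.8045

phase 1: p=0.1055, T=0.460, ωT=1.600846, cosh=2.579475, sinh=2.377749; start (x,ẋ)=(0.143600, -0.001000) → end (x,ẋ)=(0.203095, 0.312691)
phase 2: p=0.4527, T=0.670, ωT=2.331667, cosh=5.196111, sinh=5.098978; start (x,ẋ)=(0.203095, 0.312691) → end (x,ẋ)=(-0.386128, -2.804458)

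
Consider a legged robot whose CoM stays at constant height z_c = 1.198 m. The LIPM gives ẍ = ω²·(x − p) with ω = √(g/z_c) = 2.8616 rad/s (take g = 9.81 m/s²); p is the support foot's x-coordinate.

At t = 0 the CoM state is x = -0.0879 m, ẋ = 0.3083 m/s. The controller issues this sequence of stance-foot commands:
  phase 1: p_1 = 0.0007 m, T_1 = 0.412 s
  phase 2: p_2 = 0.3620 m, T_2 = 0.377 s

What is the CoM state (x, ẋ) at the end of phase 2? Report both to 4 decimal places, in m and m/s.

phase 1: p=0.0007, T=0.412, ωT=1.178979, cosh=1.779323, sinh=1.471731; start (x,ẋ)=(-0.087900, 0.308300) → end (x,ẋ)=(0.001612, 0.175426)
phase 2: p=0.3620, T=0.377, ωT=1.078823, cosh=1.640606, sinh=1.300610; start (x,ẋ)=(0.001612, 0.175426) → end (x,ẋ)=(-0.149523, -1.053498)

x = -0.1495, ẋ = -1.0535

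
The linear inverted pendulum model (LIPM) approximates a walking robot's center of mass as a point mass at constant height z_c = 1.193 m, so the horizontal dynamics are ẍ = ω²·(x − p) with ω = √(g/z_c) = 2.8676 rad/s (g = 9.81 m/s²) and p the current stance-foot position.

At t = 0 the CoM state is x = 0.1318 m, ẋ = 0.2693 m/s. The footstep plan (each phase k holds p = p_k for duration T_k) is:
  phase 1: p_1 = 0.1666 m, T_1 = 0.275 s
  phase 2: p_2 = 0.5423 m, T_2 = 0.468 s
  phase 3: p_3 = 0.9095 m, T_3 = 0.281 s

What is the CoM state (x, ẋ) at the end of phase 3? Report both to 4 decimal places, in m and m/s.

x = -0.6609, ẋ = -3.8877

phase 1: p=0.1666, T=0.275, ωT=0.788590, cosh=1.327388, sinh=0.872903; start (x,ẋ)=(0.131800, 0.269300) → end (x,ẋ)=(0.202382, 0.270357)
phase 2: p=0.5423, T=0.468, ωT=1.342037, cosh=2.044071, sinh=1.782759; start (x,ẋ)=(0.202382, 0.270357) → end (x,ẋ)=(0.015562, -1.185112)
phase 3: p=0.9095, T=0.281, ωT=0.805796, cosh=1.342605, sinh=0.895872; start (x,ẋ)=(0.015562, -1.185112) → end (x,ẋ)=(-0.660948, -3.887666)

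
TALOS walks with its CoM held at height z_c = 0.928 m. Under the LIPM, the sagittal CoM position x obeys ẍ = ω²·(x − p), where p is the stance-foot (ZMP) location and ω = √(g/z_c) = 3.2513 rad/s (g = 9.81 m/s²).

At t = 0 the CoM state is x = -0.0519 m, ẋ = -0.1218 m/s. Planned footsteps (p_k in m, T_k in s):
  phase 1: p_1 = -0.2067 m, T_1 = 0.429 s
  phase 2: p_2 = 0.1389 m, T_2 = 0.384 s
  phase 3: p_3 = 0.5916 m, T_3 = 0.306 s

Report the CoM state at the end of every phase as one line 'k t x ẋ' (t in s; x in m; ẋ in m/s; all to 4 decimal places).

phase 1: p=-0.2067, T=0.429, ωT=1.394808, cosh=2.141040, sinh=1.893159; start (x,ẋ)=(-0.051900, -0.121800) → end (x,ẋ)=(0.053812, 0.692051)
phase 2: p=0.1389, T=0.384, ωT=1.248499, cosh=1.886022, sinh=1.599087; start (x,ẋ)=(0.053812, 0.692051) → end (x,ẋ)=(0.318793, 0.862838)
phase 3: p=0.5916, T=0.306, ωT=0.994898, cosh=1.537105, sinh=1.167343; start (x,ẋ)=(0.318793, 0.862838) → end (x,ẋ)=(0.482059, 0.290864)

1 0.4290 0.0538 0.6921
2 0.8130 0.3188 0.8628
3 1.1190 0.4821 0.2909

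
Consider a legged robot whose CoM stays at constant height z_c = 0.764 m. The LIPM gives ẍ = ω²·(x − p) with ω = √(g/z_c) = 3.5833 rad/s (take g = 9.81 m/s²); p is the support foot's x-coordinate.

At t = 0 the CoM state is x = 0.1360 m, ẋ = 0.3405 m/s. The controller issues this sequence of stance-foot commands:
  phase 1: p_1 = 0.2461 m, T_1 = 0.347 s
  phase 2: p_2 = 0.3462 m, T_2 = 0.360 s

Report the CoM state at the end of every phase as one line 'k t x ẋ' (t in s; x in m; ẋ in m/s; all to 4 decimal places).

phase 1: p=0.2461, T=0.347, ωT=1.243405, cosh=1.877900, sinh=1.589500; start (x,ẋ)=(0.136000, 0.340500) → end (x,ẋ)=(0.190384, 0.012333)
phase 2: p=0.3462, T=0.360, ωT=1.289988, cosh=1.954009, sinh=1.678734; start (x,ẋ)=(0.190384, 0.012333) → end (x,ẋ)=(0.047512, -0.913197)

1 0.3470 0.1904 0.0123
2 0.7070 0.0475 -0.9132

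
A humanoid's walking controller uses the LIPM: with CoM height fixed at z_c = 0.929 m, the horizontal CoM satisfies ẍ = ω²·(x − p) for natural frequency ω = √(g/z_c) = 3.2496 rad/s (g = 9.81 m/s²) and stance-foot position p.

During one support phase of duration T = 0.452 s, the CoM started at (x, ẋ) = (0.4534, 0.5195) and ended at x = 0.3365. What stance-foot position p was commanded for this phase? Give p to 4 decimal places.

p = 0.7997

ωT = 3.2496·0.452 = 1.468819; cosh(ωT) = 2.287150, sinh(ωT) = 2.056953
x(T) = p + (x₀−p)·cosh(ωT) + (ẋ₀/ω)·sinh(ωT) ⇒ p·(1 − cosh) = x(T) − x₀·cosh − (ẋ₀/ω)·sinh
numerator   = 0.3365 − (0.4534)·2.287150 − (0.5195/3.2496)·2.056953 = -1.029330
denominator = 1 − 2.287150 = -1.287150
p = -1.029330 / -1.287150 = 0.7997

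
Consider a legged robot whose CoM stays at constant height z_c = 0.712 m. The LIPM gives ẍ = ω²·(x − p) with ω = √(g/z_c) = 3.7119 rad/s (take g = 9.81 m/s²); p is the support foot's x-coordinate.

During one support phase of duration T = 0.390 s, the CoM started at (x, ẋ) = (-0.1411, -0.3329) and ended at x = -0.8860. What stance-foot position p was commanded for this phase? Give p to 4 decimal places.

p = 0.3128

ωT = 3.7119·0.390 = 1.447641; cosh(ωT) = 2.244097, sinh(ωT) = 2.008973
x(T) = p + (x₀−p)·cosh(ωT) + (ẋ₀/ω)·sinh(ωT) ⇒ p·(1 − cosh) = x(T) − x₀·cosh − (ẋ₀/ω)·sinh
numerator   = -0.8860 − (-0.1411)·2.244097 − (-0.3329/3.7119)·2.008973 = -0.389184
denominator = 1 − 2.244097 = -1.244097
p = -0.389184 / -1.244097 = 0.3128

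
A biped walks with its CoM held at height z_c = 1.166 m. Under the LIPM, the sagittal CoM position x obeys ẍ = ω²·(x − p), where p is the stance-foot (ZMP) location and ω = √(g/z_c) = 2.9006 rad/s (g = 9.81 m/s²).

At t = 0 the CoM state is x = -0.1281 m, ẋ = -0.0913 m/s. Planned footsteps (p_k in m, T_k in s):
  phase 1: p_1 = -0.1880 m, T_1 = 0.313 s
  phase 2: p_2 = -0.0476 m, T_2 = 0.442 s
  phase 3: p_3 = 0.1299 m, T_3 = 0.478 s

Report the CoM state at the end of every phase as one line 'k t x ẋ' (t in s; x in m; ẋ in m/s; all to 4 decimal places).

1 0.3130 -0.1343 0.0487
2 0.7550 -0.1880 -0.3239
3 1.2330 -0.7551 -2.4176

phase 1: p=-0.1880, T=0.313, ωT=0.907888, cosh=1.441228, sinh=1.037853; start (x,ẋ)=(-0.128100, -0.091300) → end (x,ẋ)=(-0.134338, 0.048739)
phase 2: p=-0.0476, T=0.442, ωT=1.282065, cosh=1.940769, sinh=1.663306; start (x,ẋ)=(-0.134338, 0.048739) → end (x,ẋ)=(-0.187990, -0.323885)
phase 3: p=0.1299, T=0.478, ωT=1.386487, cosh=2.125361, sinh=1.875409; start (x,ẋ)=(-0.187990, -0.323885) → end (x,ẋ)=(-0.755143, -2.417636)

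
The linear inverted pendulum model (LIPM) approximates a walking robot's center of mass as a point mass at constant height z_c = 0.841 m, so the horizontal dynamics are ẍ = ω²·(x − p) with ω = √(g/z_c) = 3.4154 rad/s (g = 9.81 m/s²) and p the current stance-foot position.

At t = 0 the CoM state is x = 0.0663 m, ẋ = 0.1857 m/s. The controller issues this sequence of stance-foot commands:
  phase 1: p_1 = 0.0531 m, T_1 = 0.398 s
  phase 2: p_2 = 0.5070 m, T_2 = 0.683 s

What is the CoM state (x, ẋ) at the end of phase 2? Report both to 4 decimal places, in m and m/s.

phase 1: p=0.0531, T=0.398, ωT=1.359329, cosh=2.075207, sinh=1.818374; start (x,ẋ)=(0.066300, 0.185700) → end (x,ẋ)=(0.179360, 0.467344)
phase 2: p=0.5070, T=0.683, ωT=2.332718, cosh=5.201474, sinh=5.104443; start (x,ẋ)=(0.179360, 0.467344) → end (x,ẋ)=(-0.498747, -3.281099)

x = -0.4987, ẋ = -3.2811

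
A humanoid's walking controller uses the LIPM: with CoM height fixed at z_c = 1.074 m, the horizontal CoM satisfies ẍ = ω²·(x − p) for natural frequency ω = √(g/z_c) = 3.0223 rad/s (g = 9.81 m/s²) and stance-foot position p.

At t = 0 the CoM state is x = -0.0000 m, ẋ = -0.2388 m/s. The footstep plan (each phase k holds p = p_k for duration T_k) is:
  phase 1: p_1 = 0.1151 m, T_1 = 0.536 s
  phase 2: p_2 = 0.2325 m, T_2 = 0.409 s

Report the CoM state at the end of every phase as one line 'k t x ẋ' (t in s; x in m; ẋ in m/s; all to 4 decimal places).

1 0.5360 -0.3789 -1.4714
2 0.9450 -1.6758 -5.6580

phase 1: p=0.1151, T=0.536, ωT=1.619953, cosh=2.625380, sinh=2.427472; start (x,ẋ)=(-0.000000, -0.238800) → end (x,ẋ)=(-0.378882, -1.471377)
phase 2: p=0.2325, T=0.409, ωT=1.236121, cosh=1.866372, sinh=1.575863; start (x,ẋ)=(-0.378882, -1.471377) → end (x,ẋ)=(-1.675760, -5.657985)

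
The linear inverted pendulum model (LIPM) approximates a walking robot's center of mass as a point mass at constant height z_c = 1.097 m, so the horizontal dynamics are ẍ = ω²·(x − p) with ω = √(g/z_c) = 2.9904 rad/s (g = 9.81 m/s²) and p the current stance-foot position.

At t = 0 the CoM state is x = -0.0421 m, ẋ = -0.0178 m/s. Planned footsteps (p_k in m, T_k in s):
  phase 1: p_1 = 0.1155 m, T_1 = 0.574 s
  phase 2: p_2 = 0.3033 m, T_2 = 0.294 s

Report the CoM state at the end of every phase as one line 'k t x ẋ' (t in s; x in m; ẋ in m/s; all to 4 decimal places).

phase 1: p=0.1155, T=0.574, ωT=1.716490, cosh=2.872327, sinh=2.692632; start (x,ẋ)=(-0.042100, -0.017800) → end (x,ẋ)=(-0.353206, -1.320130)
phase 2: p=0.3033, T=0.294, ωT=0.879178, cosh=1.412021, sinh=0.996897; start (x,ẋ)=(-0.353206, -1.320130) → end (x,ẋ)=(-1.063787, -3.821175)

1 0.5740 -0.3532 -1.3201
2 0.8680 -1.0638 -3.8212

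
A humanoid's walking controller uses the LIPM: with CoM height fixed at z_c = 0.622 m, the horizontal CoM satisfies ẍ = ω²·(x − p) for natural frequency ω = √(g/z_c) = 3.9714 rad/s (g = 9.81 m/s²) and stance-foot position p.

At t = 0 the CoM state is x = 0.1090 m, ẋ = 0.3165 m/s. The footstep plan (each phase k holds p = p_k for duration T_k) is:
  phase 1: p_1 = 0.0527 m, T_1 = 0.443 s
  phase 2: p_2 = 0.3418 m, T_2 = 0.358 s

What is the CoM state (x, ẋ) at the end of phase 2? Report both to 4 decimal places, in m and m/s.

x = 1.3443, ẋ = 4.2621

phase 1: p=0.0527, T=0.443, ωT=1.759330, cosh=2.990353, sinh=2.818193; start (x,ẋ)=(0.109000, 0.316500) → end (x,ẋ)=(0.445652, 1.576566)
phase 2: p=0.3418, T=0.358, ωT=1.421761, cosh=2.192851, sinh=1.951562; start (x,ẋ)=(0.445652, 1.576566) → end (x,ẋ)=(1.344263, 4.262074)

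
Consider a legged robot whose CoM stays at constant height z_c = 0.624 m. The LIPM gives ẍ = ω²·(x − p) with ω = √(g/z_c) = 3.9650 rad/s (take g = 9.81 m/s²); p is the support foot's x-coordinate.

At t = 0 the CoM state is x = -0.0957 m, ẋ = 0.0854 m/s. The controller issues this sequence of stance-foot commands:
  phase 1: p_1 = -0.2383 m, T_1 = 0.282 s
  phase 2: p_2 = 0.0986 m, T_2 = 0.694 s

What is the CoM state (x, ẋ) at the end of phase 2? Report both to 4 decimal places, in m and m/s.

x = 1.3836, ẋ = 5.1701

phase 1: p=-0.2383, T=0.282, ωT=1.118130, cosh=1.693009, sinh=1.366119; start (x,ẋ)=(-0.095700, 0.085400) → end (x,ẋ)=(0.032547, 0.916999)
phase 2: p=0.0986, T=0.694, ωT=2.751710, cosh=7.866611, sinh=7.802793; start (x,ẋ)=(0.032547, 0.916999) → end (x,ẋ)=(1.383567, 5.170129)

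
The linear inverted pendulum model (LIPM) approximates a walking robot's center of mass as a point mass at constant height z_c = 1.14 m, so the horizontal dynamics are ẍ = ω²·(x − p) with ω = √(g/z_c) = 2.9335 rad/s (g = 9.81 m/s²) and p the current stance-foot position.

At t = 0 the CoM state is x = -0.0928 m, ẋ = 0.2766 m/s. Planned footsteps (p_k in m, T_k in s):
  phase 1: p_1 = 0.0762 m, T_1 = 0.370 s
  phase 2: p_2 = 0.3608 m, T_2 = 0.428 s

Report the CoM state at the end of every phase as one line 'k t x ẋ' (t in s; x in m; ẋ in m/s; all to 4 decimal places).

1 0.3700 -0.0789 -0.1940
2 0.7980 -0.5800 -2.4476

phase 1: p=0.0762, T=0.370, ωT=1.085395, cosh=1.649189, sinh=1.311420; start (x,ẋ)=(-0.092800, 0.276600) → end (x,ẋ)=(-0.078859, -0.193986)
phase 2: p=0.3608, T=0.428, ωT=1.255538, cosh=1.897324, sinh=1.612402; start (x,ẋ)=(-0.078859, -0.193986) → end (x,ẋ)=(-0.580000, -2.447633)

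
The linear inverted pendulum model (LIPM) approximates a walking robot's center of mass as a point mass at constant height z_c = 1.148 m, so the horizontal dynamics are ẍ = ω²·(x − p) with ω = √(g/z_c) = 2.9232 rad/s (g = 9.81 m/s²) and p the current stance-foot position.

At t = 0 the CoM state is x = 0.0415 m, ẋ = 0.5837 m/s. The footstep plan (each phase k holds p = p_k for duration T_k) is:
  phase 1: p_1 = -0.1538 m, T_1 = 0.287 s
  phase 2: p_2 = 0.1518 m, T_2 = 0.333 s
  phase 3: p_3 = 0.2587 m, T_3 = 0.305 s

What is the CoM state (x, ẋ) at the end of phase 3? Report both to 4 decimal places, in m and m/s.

x = 2.0464, ẋ = 5.4931

phase 1: p=-0.1538, T=0.287, ωT=0.838958, cosh=1.373058, sinh=0.940898; start (x,ẋ)=(0.041500, 0.583700) → end (x,ẋ)=(0.302235, 1.338613)
phase 2: p=0.1518, T=0.333, ωT=0.973426, cosh=1.512392, sinh=1.134605; start (x,ẋ)=(0.302235, 1.338613) → end (x,ẋ)=(0.898884, 2.523452)
phase 3: p=0.2587, T=0.305, ωT=0.891576, cosh=1.424490, sinh=1.014481; start (x,ẋ)=(0.898884, 2.523452) → end (x,ẋ)=(2.046385, 5.493115)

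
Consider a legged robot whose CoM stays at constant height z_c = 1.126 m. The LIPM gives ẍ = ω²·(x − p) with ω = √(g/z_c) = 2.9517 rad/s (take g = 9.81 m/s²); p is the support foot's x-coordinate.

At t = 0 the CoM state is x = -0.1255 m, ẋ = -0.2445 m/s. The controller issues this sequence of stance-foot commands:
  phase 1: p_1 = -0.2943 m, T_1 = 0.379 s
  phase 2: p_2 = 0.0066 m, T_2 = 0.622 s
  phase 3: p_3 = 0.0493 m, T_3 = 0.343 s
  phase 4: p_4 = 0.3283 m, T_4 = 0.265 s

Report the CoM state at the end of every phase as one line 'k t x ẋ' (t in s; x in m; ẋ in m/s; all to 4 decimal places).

phase 1: p=-0.2943, T=0.379, ωT=1.118694, cosh=1.693781, sinh=1.367074; start (x,ẋ)=(-0.125500, -0.244500) → end (x,ẋ)=(-0.121630, 0.267011)
phase 2: p=0.0066, T=0.622, ωT=1.835957, cosh=3.215298, sinh=3.055837; start (x,ẋ)=(-0.121630, 0.267011) → end (x,ẋ)=(-0.129265, -0.298099)
phase 3: p=0.0493, T=0.343, ωT=1.012433, cosh=1.557812, sinh=1.194478; start (x,ẋ)=(-0.129265, -0.298099) → end (x,ẋ)=(-0.349503, -1.093954)
phase 4: p=0.3283, T=0.265, ωT=0.782201, cosh=1.321838, sinh=0.864440; start (x,ẋ)=(-0.349503, -1.093954) → end (x,ẋ)=(-0.888023, -3.175490)

1 0.3790 -0.1216 0.2670
2 1.0010 -0.1293 -0.2981
3 1.3440 -0.3495 -1.0940
4 1.6090 -0.8880 -3.1755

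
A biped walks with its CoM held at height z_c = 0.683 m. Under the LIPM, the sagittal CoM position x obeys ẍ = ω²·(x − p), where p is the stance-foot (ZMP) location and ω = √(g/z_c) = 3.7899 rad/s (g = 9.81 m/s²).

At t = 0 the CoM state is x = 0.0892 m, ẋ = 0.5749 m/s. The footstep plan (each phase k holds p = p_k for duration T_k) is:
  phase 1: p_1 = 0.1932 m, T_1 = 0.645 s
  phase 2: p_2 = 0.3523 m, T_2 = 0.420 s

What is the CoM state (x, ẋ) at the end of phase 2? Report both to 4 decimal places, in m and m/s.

phase 1: p=0.1932, T=0.645, ωT=2.444485, cosh=5.805695, sinh=5.718924; start (x,ẋ)=(0.089200, 0.574900) → end (x,ẋ)=(0.456927, 1.083582)
phase 2: p=0.3523, T=0.420, ωT=1.591758, cosh=2.557972, sinh=2.354405; start (x,ẋ)=(0.456927, 1.083582) → end (x,ẋ)=(1.293087, 3.705352)

x = 1.2931, ẋ = 3.7054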